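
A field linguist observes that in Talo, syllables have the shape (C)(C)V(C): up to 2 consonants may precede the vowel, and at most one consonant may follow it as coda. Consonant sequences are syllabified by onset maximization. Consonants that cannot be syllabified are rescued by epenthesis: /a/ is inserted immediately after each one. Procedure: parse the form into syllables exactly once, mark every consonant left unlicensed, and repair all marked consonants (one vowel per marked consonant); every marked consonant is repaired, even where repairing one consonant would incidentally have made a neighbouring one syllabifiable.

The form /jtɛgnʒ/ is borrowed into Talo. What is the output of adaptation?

Syllabifying with onset maximization leaves /n/, /ʒ/ stranded (at most one coda consonant is licensed; onsets may contain at most 2 consonants).
Inserting the epenthetic vowel yields /n/ → /na/, /ʒ/ → /ʒa/.

jtɛgnaʒa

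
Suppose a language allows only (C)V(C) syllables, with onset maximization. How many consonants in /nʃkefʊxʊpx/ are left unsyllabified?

Syllabifying with onset maximization leaves /n/, /ʃ/, /x/ stranded (at most one coda consonant is licensed; onsets are limited to one consonant).

3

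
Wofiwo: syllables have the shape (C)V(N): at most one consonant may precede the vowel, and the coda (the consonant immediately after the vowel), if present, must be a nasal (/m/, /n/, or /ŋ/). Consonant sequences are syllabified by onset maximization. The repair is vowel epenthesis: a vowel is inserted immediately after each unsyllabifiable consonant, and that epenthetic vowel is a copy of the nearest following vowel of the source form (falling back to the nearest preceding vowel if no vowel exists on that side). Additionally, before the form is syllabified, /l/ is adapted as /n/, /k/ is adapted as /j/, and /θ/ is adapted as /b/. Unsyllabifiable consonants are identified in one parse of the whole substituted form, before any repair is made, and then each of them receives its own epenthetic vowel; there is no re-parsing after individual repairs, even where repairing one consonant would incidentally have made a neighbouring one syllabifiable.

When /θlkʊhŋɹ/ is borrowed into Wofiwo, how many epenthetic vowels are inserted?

After substitution the input is /bnjʊhŋɹ/.
The unsyllabifiable consonants are /b/, /n/, /h/, /ŋ/, /ɹ/; each receives one epenthetic vowel.

5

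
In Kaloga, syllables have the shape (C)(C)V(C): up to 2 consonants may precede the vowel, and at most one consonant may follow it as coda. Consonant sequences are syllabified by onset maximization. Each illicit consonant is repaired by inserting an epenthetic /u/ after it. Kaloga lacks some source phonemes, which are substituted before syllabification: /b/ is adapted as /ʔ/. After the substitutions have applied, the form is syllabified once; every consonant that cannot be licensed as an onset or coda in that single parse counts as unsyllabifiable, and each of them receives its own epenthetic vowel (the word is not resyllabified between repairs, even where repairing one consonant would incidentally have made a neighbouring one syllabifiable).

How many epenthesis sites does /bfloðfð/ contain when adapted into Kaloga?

3

After substitution the input is /ʔfloðfð/.
The unsyllabifiable consonants are /ʔ/, /f/, /ð/; each receives one epenthetic vowel.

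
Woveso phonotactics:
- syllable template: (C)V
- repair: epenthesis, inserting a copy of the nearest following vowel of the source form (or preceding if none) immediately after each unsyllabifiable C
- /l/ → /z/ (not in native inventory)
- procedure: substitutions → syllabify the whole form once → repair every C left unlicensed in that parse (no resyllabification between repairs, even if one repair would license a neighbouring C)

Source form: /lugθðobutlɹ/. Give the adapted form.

Substitution: /l/ → /z/, giving /zugθðobutzɹ/.
Under (C)V, the unsyllabifiable consonants are /g/, /θ/, /t/, /z/, /ɹ/ (no codas are permitted; onsets are limited to one consonant).
Each unlicensed consonant becomes the onset of a new syllable: /g/ → /go/, /θ/ → /θo/, /t/ → /tu/, /z/ → /zu/, /ɹ/ → /ɹu/.

zugoθoðobutuzuɹu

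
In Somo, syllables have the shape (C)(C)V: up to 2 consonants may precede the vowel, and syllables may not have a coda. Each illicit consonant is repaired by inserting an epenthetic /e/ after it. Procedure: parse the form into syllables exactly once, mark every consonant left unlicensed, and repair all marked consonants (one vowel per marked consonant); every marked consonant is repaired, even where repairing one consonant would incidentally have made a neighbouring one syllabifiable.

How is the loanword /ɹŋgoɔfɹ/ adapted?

The consonants /ɹ/, /f/, /ɹ/ cannot be parsed into a legal (C)(C)V syllable (no codas are permitted; onsets may contain at most 2 consonants).
Each unlicensed consonant becomes the onset of a new syllable: /ɹ/ → /ɹe/, /f/ → /fe/, /ɹ/ → /ɹe/.

ɹeŋgoɔfeɹe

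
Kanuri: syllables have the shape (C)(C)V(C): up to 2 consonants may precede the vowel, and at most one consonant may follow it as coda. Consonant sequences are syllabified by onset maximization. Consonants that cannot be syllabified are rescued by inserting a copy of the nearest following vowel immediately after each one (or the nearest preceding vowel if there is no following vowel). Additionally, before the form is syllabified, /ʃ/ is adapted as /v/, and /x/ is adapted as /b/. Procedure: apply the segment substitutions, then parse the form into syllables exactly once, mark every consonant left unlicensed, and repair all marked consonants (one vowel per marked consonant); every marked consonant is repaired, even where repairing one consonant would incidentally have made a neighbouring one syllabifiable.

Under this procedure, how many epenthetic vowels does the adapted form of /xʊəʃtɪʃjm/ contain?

After substitution the input is /bʊəvtɪvjm/.
The unsyllabifiable consonants are /j/, /m/; each receives one epenthetic vowel.

2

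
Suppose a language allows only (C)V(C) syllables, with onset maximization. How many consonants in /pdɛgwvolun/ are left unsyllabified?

The consonants /p/, /w/ cannot be parsed into a legal (C)V(C) syllable (at most one coda consonant is licensed; onsets are limited to one consonant).

2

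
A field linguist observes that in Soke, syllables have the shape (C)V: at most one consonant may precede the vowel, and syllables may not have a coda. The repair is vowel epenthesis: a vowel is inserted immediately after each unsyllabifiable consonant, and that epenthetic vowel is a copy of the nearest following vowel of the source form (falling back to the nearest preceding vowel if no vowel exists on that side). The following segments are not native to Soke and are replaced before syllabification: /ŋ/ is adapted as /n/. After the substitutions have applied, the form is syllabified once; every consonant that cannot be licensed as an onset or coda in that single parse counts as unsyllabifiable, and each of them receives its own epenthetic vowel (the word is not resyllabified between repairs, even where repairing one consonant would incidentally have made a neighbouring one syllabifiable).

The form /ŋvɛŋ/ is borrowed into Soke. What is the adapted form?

nɛvɛnɛ

Substitution: /ŋ/ → /n/, giving /nvɛn/.
Under (C)V, the unsyllabifiable consonants are /n/, /n/ (no codas are permitted; onsets are limited to one consonant).
Epenthesis after each stranded consonant: /n/ → /nɛ/, /n/ → /nɛ/.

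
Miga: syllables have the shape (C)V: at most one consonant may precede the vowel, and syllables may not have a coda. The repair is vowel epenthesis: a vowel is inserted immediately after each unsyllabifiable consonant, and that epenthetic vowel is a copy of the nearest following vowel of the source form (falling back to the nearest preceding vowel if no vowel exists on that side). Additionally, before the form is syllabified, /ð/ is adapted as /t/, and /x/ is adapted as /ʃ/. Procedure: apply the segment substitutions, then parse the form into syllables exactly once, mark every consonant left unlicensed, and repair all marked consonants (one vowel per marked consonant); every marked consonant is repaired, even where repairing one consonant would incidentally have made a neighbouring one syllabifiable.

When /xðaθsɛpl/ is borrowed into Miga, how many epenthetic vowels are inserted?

4

After substitution the input is /ʃtaθsɛpl/.
The unsyllabifiable consonants are /ʃ/, /θ/, /p/, /l/; each receives one epenthetic vowel.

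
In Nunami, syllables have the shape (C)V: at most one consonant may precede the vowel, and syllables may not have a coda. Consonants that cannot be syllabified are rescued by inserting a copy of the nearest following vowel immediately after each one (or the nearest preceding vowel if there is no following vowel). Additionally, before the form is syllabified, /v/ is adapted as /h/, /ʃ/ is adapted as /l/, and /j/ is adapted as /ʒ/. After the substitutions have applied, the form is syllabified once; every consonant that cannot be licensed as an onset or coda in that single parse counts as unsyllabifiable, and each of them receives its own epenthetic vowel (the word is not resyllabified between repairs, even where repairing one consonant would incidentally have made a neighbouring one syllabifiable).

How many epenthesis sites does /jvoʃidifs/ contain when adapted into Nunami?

3

After substitution the input is /ʒholidifs/.
The unsyllabifiable consonants are /ʒ/, /f/, /s/; each receives one epenthetic vowel.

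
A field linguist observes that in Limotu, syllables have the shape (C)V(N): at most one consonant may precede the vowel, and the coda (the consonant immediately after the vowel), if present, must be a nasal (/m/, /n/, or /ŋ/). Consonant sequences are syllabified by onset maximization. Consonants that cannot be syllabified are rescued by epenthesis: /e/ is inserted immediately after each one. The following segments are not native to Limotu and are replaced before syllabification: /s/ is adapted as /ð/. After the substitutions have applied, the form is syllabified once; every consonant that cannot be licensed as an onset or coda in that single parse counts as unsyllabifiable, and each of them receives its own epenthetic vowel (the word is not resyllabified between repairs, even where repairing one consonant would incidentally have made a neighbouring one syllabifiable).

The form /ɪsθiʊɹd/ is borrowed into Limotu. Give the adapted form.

ɪðeθiʊɹede

Substitution: /s/ → /ð/, giving /ɪðθiʊɹd/.
Under (C)V(N), the unsyllabifiable consonants are /ð/, /ɹ/, /d/ (only a nasal (/m/, /n/, or /ŋ/) is licensed in coda position; onsets are limited to one consonant).
Each unlicensed consonant becomes the onset of a new syllable: /ð/ → /ðe/, /ɹ/ → /ɹe/, /d/ → /de/.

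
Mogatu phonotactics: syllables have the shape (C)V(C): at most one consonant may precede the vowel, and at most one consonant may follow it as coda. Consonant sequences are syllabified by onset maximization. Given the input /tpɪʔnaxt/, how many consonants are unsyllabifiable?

Under (C)V(C), the unsyllabifiable consonants are /t/, /t/ (at most one coda consonant is licensed; onsets are limited to one consonant).

2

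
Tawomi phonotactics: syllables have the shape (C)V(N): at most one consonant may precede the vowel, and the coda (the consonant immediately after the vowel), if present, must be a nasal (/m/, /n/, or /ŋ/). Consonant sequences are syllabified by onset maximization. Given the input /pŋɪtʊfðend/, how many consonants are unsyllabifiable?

3

Syllabifying with onset maximization leaves /p/, /f/, /d/ stranded (only a nasal (/m/, /n/, or /ŋ/) is licensed in coda position; onsets are limited to one consonant).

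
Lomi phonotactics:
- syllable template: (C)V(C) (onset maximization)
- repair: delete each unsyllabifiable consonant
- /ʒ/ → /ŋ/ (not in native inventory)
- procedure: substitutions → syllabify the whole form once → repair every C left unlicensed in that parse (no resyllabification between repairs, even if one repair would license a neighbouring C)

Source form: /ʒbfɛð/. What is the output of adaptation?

Substitution: /ʒ/ → /ŋ/, giving /ŋbfɛð/.
The consonants /ŋ/, /b/ cannot be parsed into a legal (C)V(C) syllable (at most one coda consonant is licensed; onsets are limited to one consonant).
Deleting the stranded consonants removes /ŋ/, /b/.

fɛð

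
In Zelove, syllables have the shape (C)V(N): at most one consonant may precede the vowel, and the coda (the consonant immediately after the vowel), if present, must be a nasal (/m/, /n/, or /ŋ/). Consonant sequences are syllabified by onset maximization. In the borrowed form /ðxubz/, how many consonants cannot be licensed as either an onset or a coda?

Under (C)V(N), the unsyllabifiable consonants are /ð/, /b/, /z/ (only a nasal (/m/, /n/, or /ŋ/) is licensed in coda position; onsets are limited to one consonant).

3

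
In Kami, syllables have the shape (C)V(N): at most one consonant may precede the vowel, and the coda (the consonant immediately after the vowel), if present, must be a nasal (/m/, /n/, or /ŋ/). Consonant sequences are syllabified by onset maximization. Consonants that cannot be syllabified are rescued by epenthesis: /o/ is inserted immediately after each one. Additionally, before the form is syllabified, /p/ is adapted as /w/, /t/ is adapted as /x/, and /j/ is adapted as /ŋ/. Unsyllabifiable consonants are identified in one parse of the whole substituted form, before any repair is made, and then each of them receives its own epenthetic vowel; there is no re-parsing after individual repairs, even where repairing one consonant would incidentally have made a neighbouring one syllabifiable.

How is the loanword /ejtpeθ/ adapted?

eŋxoweθo

Substitution: /j/ → /ŋ/, /t/ → /x/, /p/ → /w/, giving /eŋxweθ/.
The consonants /x/, /θ/ cannot be parsed into a legal (C)V(N) syllable (only a nasal (/m/, /n/, or /ŋ/) is licensed in coda position; onsets are limited to one consonant).
Inserting the epenthetic vowel yields /x/ → /xo/, /θ/ → /θo/.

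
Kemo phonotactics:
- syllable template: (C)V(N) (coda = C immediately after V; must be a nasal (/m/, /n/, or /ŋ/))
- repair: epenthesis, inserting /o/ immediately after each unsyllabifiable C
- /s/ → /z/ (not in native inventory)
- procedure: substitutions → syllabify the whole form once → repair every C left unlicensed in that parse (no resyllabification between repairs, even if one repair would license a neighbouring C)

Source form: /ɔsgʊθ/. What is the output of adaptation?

ɔzogʊθo

Substitution: /s/ → /z/, giving /ɔzgʊθ/.
Syllabifying with onset maximization leaves /z/, /θ/ stranded (only a nasal (/m/, /n/, or /ŋ/) is licensed in coda position; onsets are limited to one consonant).
Inserting the epenthetic vowel yields /z/ → /zo/, /θ/ → /θo/.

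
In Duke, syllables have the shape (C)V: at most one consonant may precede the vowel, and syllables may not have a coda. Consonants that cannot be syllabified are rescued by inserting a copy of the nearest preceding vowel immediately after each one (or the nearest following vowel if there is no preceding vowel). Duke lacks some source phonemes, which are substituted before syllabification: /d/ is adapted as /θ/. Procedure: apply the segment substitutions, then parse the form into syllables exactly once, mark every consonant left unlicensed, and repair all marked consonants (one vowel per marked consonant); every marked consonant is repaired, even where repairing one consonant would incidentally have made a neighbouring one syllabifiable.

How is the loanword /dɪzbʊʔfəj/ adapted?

Substitution: /d/ → /θ/, giving /θɪzbʊʔfəj/.
Syllabifying with onset maximization leaves /z/, /ʔ/, /j/ stranded (no codas are permitted; onsets are limited to one consonant).
Epenthesis after each stranded consonant: /z/ → /zɪ/, /ʔ/ → /ʔʊ/, /j/ → /jə/.

θɪzɪbʊʔʊfəjə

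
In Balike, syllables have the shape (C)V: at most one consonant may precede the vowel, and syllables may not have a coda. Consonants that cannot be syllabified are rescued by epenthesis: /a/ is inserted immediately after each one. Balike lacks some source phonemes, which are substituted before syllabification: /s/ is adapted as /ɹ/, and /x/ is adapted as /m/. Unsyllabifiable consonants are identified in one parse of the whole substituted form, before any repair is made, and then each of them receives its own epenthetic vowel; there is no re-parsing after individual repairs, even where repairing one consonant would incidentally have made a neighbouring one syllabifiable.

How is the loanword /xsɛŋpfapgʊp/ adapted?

Substitution: /x/ → /m/, /s/ → /ɹ/, giving /mɹɛŋpfapgʊp/.
The consonants /m/, /ŋ/, /p/, /p/, /p/ cannot be parsed into a legal (C)V syllable (no codas are permitted; onsets are limited to one consonant).
Epenthesis after each stranded consonant: /m/ → /ma/, /ŋ/ → /ŋa/, /p/ → /pa/, /p/ → /pa/, /p/ → /pa/.

maɹɛŋapafapagʊpa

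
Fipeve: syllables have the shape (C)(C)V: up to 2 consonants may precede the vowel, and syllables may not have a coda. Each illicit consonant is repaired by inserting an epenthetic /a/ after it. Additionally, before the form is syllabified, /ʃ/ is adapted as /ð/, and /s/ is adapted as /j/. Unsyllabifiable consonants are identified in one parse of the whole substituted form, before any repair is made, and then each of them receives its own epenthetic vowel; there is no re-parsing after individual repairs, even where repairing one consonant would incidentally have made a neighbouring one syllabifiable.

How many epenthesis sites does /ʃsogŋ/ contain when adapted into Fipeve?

2

After substitution the input is /ðjogŋ/.
The unsyllabifiable consonants are /g/, /ŋ/; each receives one epenthetic vowel.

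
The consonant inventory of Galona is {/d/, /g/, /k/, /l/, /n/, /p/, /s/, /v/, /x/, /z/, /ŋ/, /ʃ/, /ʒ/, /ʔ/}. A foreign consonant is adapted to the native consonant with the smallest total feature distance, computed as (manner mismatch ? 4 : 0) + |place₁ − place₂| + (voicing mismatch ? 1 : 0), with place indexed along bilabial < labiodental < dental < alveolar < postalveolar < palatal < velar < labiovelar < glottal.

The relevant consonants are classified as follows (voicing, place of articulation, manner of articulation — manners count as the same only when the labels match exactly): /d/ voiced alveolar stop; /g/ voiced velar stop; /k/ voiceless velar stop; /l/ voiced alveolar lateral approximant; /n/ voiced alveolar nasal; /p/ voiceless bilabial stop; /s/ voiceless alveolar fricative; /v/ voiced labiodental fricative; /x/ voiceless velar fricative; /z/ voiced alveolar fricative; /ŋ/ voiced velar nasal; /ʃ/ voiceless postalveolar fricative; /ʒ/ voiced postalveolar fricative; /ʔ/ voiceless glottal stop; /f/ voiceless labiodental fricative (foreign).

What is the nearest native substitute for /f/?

/v/ is closest: same manner (fricative), place distance 0 (labiodental→labiodental), voicing differs (+1); total 1. Next closest is /s/ at distance 2.

v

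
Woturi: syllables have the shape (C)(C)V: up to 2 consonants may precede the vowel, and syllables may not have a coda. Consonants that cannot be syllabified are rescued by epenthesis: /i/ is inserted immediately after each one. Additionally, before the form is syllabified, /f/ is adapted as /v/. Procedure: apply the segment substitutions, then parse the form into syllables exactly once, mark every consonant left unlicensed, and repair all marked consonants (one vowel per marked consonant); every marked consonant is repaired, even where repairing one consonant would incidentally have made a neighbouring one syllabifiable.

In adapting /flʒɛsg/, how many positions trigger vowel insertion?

After substitution the input is /vlʒɛsg/.
The unsyllabifiable consonants are /v/, /s/, /g/; each receives one epenthetic vowel.

3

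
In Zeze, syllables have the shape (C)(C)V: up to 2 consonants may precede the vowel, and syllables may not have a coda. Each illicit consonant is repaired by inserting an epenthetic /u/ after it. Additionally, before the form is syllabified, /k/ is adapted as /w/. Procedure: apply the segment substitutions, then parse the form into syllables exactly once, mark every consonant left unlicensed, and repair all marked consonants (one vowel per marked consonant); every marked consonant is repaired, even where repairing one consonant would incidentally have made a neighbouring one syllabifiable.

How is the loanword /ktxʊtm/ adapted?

Substitution: /k/ → /w/, giving /wtxʊtm/.
Under (C)(C)V, the unsyllabifiable consonants are /w/, /t/, /m/ (no codas are permitted; onsets may contain at most 2 consonants).
Each unlicensed consonant becomes the onset of a new syllable: /w/ → /wu/, /t/ → /tu/, /m/ → /mu/.

wutxʊtumu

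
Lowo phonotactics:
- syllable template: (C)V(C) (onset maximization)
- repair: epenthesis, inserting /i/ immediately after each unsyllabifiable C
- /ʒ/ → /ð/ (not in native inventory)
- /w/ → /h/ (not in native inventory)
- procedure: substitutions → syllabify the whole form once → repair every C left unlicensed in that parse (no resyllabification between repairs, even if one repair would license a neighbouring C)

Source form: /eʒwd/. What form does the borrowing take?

Substitution: /ʒ/ → /ð/, /w/ → /h/, giving /eðhd/.
Under (C)V(C), the unsyllabifiable consonants are /h/, /d/ (at most one coda consonant is licensed; onsets are limited to one consonant).
Each unlicensed consonant becomes the onset of a new syllable: /h/ → /hi/, /d/ → /di/.

eðhidi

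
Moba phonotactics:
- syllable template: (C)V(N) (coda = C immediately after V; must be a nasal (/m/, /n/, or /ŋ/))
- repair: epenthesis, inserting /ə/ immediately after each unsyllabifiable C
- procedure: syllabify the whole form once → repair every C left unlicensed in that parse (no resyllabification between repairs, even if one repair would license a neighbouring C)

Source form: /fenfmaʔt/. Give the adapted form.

fenfəmaʔətə

The consonants /f/, /ʔ/, /t/ cannot be parsed into a legal (C)V(N) syllable (only a nasal (/m/, /n/, or /ŋ/) is licensed in coda position; onsets are limited to one consonant).
Epenthesis after each stranded consonant: /f/ → /fə/, /ʔ/ → /ʔə/, /t/ → /tə/.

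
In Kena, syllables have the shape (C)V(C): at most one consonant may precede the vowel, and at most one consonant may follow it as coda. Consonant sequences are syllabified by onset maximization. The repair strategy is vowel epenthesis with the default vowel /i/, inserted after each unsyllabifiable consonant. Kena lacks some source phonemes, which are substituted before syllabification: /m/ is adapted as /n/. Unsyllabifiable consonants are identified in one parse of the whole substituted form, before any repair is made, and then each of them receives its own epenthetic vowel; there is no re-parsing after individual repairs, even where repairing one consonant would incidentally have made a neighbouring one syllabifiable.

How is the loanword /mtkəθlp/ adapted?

Substitution: /m/ → /n/, giving /ntkəθlp/.
Under (C)V(C), the unsyllabifiable consonants are /n/, /t/, /l/, /p/ (at most one coda consonant is licensed; onsets are limited to one consonant).
Each unlicensed consonant becomes the onset of a new syllable: /n/ → /ni/, /t/ → /ti/, /l/ → /li/, /p/ → /pi/.

nitikəθlipi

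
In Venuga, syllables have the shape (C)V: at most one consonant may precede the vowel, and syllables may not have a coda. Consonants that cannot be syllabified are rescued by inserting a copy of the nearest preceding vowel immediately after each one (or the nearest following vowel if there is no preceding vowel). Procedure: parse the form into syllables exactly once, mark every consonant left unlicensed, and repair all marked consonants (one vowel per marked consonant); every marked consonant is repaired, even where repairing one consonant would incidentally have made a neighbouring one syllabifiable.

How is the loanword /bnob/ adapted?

bonobo

Under (C)V, the unsyllabifiable consonants are /b/, /b/ (no codas are permitted; onsets are limited to one consonant).
Epenthesis after each stranded consonant: /b/ → /bo/, /b/ → /bo/.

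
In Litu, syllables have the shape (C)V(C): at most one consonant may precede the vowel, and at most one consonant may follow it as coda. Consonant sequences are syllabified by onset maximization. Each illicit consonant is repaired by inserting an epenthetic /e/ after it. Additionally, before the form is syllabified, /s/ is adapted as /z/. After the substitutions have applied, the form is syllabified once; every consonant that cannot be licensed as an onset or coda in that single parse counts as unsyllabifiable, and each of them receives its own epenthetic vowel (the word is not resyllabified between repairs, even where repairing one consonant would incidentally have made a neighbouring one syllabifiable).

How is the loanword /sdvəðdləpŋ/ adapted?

Substitution: /s/ → /z/, giving /zdvəðdləpŋ/.
Under (C)V(C), the unsyllabifiable consonants are /z/, /d/, /d/, /ŋ/ (at most one coda consonant is licensed; onsets are limited to one consonant).
Epenthesis after each stranded consonant: /z/ → /ze/, /d/ → /de/, /d/ → /de/, /ŋ/ → /ŋe/.

zedevəðdeləpŋe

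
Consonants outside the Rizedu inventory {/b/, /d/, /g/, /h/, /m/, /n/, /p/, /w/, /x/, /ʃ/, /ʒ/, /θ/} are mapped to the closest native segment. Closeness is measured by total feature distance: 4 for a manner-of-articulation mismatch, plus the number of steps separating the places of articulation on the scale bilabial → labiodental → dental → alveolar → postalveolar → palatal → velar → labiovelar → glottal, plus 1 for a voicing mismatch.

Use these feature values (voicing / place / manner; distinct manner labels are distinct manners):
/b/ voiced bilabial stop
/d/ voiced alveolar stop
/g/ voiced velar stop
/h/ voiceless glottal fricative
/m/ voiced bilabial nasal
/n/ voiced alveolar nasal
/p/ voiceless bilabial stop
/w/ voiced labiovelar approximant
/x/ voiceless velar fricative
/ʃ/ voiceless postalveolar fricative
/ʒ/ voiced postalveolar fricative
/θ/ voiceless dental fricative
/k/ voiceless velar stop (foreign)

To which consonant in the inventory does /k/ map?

/g/ is closest: same manner (stop), place distance 0 (velar→velar), voicing differs (+1); total 1. Next closest is /d/ at distance 4.

g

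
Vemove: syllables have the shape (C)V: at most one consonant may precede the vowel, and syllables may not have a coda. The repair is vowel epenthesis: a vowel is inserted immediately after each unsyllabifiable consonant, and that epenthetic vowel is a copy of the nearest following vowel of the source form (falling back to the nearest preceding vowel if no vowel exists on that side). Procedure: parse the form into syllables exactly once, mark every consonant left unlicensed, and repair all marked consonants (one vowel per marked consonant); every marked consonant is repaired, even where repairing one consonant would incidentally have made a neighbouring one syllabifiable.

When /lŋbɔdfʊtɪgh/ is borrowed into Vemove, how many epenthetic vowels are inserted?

The unsyllabifiable consonants are /l/, /ŋ/, /d/, /g/, /h/; each receives one epenthetic vowel.

5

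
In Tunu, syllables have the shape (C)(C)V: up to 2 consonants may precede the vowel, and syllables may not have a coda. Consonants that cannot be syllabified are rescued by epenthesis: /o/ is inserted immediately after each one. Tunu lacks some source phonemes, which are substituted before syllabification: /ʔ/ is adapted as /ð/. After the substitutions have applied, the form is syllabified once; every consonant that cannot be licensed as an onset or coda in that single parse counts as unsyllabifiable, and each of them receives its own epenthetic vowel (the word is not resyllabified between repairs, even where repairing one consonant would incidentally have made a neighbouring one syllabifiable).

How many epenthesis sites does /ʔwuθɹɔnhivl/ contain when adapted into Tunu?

2

After substitution the input is /ðwuθɹɔnhivl/.
The unsyllabifiable consonants are /v/, /l/; each receives one epenthetic vowel.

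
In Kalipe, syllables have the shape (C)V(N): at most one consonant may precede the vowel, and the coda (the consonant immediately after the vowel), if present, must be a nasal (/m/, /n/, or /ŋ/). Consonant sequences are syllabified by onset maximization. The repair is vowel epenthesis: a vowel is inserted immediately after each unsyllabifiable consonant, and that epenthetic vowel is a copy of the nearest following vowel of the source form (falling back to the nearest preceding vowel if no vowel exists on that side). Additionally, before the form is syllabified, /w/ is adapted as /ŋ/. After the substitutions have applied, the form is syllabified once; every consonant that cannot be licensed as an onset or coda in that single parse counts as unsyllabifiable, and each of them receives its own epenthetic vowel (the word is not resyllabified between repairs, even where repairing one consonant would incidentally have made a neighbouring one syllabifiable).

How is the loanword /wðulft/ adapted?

Substitution: /w/ → /ŋ/, giving /ŋðulft/.
The consonants /ŋ/, /l/, /f/, /t/ cannot be parsed into a legal (C)V(N) syllable (only a nasal (/m/, /n/, or /ŋ/) is licensed in coda position; onsets are limited to one consonant).
Each unlicensed consonant becomes the onset of a new syllable: /ŋ/ → /ŋu/, /l/ → /lu/, /f/ → /fu/, /t/ → /tu/.

ŋuðulufutu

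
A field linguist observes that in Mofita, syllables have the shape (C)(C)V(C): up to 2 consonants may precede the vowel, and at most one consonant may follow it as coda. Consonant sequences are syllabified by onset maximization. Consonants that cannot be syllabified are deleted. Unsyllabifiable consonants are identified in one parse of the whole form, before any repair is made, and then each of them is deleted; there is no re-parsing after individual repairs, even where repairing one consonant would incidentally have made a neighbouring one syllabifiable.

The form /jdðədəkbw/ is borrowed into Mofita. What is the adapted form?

dðədək

Syllabifying with onset maximization leaves /j/, /b/, /w/ stranded (at most one coda consonant is licensed; onsets may contain at most 2 consonants).
Deletion applies to /j/, /b/, /w/.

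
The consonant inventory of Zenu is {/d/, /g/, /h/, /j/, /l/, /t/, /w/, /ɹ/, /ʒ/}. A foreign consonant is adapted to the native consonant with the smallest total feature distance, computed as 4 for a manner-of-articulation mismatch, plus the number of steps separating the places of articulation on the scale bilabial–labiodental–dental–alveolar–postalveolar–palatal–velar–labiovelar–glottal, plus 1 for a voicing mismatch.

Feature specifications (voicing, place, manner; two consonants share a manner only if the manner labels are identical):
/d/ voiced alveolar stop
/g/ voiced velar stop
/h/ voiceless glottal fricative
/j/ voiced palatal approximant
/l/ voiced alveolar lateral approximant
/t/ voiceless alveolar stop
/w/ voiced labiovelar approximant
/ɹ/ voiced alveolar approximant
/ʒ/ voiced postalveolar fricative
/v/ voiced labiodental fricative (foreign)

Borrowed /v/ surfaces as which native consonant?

/ʒ/ is closest: same manner (fricative), place distance 3 (labiodental→postalveolar), same voicing; total 3. Next closest is /d/ at distance 6.

ʒ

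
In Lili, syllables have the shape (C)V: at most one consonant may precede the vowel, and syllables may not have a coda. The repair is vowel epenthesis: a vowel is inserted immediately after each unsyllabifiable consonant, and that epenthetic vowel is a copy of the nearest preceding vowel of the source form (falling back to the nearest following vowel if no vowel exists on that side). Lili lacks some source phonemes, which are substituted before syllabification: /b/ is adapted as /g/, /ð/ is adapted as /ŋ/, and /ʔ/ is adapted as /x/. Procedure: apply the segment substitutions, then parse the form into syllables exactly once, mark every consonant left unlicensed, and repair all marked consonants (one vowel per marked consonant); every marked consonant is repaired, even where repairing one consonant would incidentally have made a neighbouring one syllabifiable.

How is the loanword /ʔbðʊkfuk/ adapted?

xʊgʊŋʊkʊfuku

Substitution: /ʔ/ → /x/, /b/ → /g/, /ð/ → /ŋ/, giving /xgŋʊkfuk/.
The consonants /x/, /g/, /k/, /k/ cannot be parsed into a legal (C)V syllable (no codas are permitted; onsets are limited to one consonant).
Each unlicensed consonant becomes the onset of a new syllable: /x/ → /xʊ/, /g/ → /gʊ/, /k/ → /kʊ/, /k/ → /ku/.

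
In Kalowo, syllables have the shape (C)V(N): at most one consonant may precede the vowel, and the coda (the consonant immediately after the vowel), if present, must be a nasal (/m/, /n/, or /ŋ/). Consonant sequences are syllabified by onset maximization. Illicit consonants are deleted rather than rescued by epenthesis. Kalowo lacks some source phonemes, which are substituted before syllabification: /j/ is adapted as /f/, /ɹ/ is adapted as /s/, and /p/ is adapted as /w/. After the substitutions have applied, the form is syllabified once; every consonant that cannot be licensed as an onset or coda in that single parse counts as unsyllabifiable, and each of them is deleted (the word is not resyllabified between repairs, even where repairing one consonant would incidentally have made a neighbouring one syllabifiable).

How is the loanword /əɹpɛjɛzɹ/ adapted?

əwɛfɛ

Substitution: /ɹ/ → /s/, /p/ → /w/, /j/ → /f/, giving /əswɛfɛzs/.
The consonants /s/, /z/, /s/ cannot be parsed into a legal (C)V(N) syllable (only a nasal (/m/, /n/, or /ŋ/) is licensed in coda position; onsets are limited to one consonant).
Deleting the stranded consonants removes /s/, /z/, /s/.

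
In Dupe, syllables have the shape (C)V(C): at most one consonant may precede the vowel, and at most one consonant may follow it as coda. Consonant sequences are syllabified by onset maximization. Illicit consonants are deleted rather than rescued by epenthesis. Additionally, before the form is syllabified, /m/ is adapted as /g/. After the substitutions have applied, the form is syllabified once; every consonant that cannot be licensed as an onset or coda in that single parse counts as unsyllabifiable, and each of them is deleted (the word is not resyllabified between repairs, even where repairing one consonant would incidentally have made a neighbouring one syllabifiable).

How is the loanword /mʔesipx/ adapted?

Substitution: /m/ → /g/, giving /gʔesipx/.
The consonants /g/, /x/ cannot be parsed into a legal (C)V(C) syllable (at most one coda consonant is licensed; onsets are limited to one consonant).
Each unlicensed consonant is deleted: /g/, /x/.

ʔesip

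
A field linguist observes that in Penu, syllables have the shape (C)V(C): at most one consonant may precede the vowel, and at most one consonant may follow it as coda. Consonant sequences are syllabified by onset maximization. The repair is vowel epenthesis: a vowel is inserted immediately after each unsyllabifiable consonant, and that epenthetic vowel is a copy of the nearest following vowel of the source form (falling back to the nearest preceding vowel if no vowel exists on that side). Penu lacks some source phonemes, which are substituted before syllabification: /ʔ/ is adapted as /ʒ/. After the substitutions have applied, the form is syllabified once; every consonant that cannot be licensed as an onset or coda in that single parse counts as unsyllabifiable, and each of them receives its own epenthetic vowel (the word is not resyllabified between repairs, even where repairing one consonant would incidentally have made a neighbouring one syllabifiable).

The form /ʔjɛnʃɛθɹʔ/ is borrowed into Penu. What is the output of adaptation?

Substitution: /ʔ/ → /ʒ/, giving /ʒjɛnʃɛθɹʒ/.
Syllabifying with onset maximization leaves /ʒ/, /ɹ/, /ʒ/ stranded (at most one coda consonant is licensed; onsets are limited to one consonant).
Each unlicensed consonant becomes the onset of a new syllable: /ʒ/ → /ʒɛ/, /ɹ/ → /ɹɛ/, /ʒ/ → /ʒɛ/.

ʒɛjɛnʃɛθɹɛʒɛ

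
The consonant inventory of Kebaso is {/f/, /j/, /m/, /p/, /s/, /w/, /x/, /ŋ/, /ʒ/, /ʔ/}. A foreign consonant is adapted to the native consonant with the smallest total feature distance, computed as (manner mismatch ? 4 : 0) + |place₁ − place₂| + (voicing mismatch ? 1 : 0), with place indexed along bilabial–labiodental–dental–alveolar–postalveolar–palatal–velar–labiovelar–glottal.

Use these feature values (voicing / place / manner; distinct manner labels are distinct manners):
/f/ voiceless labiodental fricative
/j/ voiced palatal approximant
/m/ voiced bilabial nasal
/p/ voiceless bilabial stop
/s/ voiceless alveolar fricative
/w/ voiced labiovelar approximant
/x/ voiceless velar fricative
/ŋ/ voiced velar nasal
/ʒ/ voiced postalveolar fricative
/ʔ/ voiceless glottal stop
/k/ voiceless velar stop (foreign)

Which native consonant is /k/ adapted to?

/ʔ/ is closest: same manner (stop), place distance 2 (velar→glottal), same voicing; total 2. Next closest is /x/ at distance 4.

ʔ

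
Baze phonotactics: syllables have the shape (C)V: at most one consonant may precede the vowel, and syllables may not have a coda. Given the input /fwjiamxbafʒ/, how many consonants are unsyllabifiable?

6

The consonants /f/, /w/, /m/, /x/, /f/, /ʒ/ cannot be parsed into a legal (C)V syllable (no codas are permitted; onsets are limited to one consonant).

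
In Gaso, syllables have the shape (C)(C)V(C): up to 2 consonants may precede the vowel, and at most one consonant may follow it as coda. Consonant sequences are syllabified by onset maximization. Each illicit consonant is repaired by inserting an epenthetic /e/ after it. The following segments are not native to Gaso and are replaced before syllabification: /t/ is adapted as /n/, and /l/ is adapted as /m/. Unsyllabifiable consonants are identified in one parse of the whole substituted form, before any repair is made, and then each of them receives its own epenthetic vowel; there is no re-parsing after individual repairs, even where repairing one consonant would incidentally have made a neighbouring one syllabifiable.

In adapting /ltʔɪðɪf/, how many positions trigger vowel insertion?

1

After substitution the input is /mnʔɪðɪf/.
The unsyllabifiable consonants are /m/; each receives one epenthetic vowel.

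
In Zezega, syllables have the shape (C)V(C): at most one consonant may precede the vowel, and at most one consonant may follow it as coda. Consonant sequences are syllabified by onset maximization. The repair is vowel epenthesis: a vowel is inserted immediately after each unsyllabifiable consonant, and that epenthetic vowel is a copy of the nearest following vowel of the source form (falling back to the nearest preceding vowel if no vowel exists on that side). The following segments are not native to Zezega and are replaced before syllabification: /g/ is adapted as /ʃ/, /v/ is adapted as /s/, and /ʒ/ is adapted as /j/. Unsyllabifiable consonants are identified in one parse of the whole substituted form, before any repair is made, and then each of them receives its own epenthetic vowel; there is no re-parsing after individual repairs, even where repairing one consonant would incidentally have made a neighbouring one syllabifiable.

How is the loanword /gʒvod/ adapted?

ʃojosod

Substitution: /g/ → /ʃ/, /ʒ/ → /j/, /v/ → /s/, giving /ʃjsod/.
The consonants /ʃ/, /j/ cannot be parsed into a legal (C)V(C) syllable (at most one coda consonant is licensed; onsets are limited to one consonant).
Inserting the epenthetic vowel yields /ʃ/ → /ʃo/, /j/ → /jo/.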